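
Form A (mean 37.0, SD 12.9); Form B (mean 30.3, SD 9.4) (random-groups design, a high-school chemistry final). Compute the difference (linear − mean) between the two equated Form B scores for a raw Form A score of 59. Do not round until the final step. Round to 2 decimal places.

Mean-equated: 59 + (30.3 − 37.0) = 52.30
Linear-equated: (9.4/12.9)(59 − 37.0) + 30.3 = 46.331
Difference = 46.331 − 52.30 = -5.97

-5.97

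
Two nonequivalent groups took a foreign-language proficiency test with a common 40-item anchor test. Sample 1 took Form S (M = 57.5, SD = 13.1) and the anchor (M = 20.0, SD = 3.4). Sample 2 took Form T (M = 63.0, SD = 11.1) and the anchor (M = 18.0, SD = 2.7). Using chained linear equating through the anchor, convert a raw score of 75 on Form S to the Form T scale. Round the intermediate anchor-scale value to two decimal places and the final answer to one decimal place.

Form S → anchor (Sample 1): v = (3.4/13.1)(75 − 57.5) + 20.0 = 24.54
anchor → Form T (Sample 2): y = (11.1/2.7)(24.54 − 18.0) + 63.0 = 89.9

89.9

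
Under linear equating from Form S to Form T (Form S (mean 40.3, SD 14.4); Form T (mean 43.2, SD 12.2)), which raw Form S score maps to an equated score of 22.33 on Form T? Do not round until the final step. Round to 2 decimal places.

15.67

Invert y = (SD_Y/SD_X)(x − M_X) + M_Y:
x = (SD_X/SD_Y)(y − M_Y) + M_X = (14.4/12.2)(22.33 − 43.2) + 40.3
x = 1.180328 × -20.870 + 40.3 = 15.67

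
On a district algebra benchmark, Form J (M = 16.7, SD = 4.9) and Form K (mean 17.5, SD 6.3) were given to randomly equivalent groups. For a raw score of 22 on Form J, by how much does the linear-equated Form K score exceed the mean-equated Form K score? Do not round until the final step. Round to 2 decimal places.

Mean-equated: 22 + (17.5 − 16.7) = 22.80
Linear-equated: (6.3/4.9)(22 − 16.7) + 17.5 = 24.314
Difference = 24.314 − 22.80 = 1.51

1.51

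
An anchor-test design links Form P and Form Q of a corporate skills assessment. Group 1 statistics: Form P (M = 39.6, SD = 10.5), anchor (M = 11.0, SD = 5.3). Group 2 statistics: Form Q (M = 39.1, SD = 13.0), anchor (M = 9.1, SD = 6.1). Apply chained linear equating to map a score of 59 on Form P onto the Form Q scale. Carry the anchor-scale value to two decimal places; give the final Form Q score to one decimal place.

Form P → anchor (Group 1): v = (5.3/10.5)(59 − 39.6) + 11.0 = 20.79
anchor → Form Q (Group 2): y = (13.0/6.1)(20.79 − 9.1) + 39.1 = 64.0

64.0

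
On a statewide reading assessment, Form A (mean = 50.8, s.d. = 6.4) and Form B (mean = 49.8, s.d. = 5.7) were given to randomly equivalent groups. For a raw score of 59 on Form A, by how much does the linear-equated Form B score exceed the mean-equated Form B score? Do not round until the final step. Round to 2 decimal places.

Mean-equated: 59 + (49.8 − 50.8) = 58.00
Linear-equated: (5.7/6.4)(59 − 50.8) + 49.8 = 57.103
Difference = 57.103 − 58.00 = -0.90

-0.90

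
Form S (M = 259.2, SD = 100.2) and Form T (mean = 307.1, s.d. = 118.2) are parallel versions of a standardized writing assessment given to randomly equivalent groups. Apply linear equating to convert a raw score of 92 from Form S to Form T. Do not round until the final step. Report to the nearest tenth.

109.9

Linear equating: y = (SD_Y/SD_X)(x − M_X) + M_Y
y = (118.2/100.2)(92 − 259.2) + 307.1
y = 1.179641 × -167.2 + 307.1 = -197.2359 + 307.1 = 109.9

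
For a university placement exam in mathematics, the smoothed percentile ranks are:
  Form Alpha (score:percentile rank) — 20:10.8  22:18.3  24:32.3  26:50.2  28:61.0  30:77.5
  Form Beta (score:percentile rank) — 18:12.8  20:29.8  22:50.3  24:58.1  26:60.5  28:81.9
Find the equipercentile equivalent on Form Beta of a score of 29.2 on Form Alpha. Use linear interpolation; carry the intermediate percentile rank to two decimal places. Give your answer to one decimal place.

27.0

PR of 29.2 on Form Alpha: 61.0 + (29.2 − 28)/(30 − 28) × (77.5 − 61.0) = 70.90
On Form Beta, PR 70.90 falls between score 26 (PR 60.5) and 28 (PR 81.9).
Interpolate: 26 + (70.90 − 60.5)/(81.9 − 60.5) × (28 − 26) = 27.0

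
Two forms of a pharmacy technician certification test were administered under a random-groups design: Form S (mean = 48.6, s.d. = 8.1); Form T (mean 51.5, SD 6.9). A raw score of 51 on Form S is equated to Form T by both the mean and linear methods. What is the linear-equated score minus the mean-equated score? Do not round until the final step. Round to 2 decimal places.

Mean-equated: 51 + (51.5 − 48.6) = 53.90
Linear-equated: (6.9/8.1)(51 − 48.6) + 51.5 = 53.544
Difference = 53.544 − 53.90 = -0.36

-0.36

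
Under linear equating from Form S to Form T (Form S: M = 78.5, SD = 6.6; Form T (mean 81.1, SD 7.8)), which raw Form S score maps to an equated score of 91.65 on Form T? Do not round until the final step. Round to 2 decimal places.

87.43

Invert y = (SD_Y/SD_X)(x − M_X) + M_Y:
x = (SD_X/SD_Y)(y − M_Y) + M_X = (6.6/7.8)(91.65 − 81.1) + 78.5
x = 0.846154 × 10.550 + 78.5 = 87.43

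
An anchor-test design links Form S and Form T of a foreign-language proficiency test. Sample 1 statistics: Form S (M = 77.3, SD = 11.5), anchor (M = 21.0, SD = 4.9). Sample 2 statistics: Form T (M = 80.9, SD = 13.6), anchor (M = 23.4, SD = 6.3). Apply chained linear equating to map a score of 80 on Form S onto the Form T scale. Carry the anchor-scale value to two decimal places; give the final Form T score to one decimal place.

Form S → anchor (Sample 1): v = (4.9/11.5)(80 − 77.3) + 21.0 = 22.15
anchor → Form T (Sample 2): y = (13.6/6.3)(22.15 − 23.4) + 80.9 = 78.2

78.2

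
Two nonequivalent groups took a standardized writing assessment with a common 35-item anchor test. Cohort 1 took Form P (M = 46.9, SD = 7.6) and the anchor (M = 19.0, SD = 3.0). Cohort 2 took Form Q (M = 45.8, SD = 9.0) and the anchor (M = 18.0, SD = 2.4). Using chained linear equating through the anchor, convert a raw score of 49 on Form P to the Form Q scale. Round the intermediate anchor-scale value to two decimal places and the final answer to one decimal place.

Form P → anchor (Cohort 1): v = (3.0/7.6)(49 − 46.9) + 19.0 = 19.83
anchor → Form Q (Cohort 2): y = (9.0/2.4)(19.83 − 18.0) + 45.8 = 52.7

52.7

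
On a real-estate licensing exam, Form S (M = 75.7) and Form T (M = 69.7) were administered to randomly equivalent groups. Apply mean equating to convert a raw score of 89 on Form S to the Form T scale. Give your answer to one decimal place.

Mean equating: y = x + (M_Y − M_X) = 89 + (69.7 − 75.7) = 83.0

83.0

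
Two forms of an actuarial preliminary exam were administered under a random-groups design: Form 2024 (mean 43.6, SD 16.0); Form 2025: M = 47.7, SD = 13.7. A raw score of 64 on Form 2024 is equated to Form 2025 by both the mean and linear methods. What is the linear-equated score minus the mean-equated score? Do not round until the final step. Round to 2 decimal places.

Mean-equated: 64 + (47.7 − 43.6) = 68.10
Linear-equated: (13.7/16.0)(64 − 43.6) + 47.7 = 65.168
Difference = 65.168 − 68.10 = -2.93

-2.93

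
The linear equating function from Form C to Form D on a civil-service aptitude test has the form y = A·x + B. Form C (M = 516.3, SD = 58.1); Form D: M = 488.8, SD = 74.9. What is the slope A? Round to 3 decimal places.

A = SD_Y / SD_X = 74.9 / 58.1 = 1.289

1.289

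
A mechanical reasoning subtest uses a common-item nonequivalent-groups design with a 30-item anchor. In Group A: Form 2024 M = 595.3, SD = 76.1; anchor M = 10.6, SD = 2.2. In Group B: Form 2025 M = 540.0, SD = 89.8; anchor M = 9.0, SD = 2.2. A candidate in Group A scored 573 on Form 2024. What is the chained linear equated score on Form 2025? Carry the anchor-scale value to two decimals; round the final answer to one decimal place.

579.2

Form 2024 → anchor (Group A): v = (2.2/76.1)(573 − 595.3) + 10.6 = 9.96
anchor → Form 2025 (Group B): y = (89.8/2.2)(9.96 − 9.0) + 540.0 = 579.2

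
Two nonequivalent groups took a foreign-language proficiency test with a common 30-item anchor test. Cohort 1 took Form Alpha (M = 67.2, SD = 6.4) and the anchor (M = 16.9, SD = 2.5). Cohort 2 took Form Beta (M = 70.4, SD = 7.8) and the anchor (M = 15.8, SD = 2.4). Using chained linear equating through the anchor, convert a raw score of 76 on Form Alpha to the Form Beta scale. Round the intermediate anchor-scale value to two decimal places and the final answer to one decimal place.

85.2

Form Alpha → anchor (Cohort 1): v = (2.5/6.4)(76 − 67.2) + 16.9 = 20.34
anchor → Form Beta (Cohort 2): y = (7.8/2.4)(20.34 − 15.8) + 70.4 = 85.2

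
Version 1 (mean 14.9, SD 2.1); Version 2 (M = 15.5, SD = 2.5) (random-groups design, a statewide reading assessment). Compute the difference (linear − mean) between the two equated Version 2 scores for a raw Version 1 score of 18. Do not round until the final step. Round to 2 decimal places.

Mean-equated: 18 + (15.5 − 14.9) = 18.60
Linear-equated: (2.5/2.1)(18 − 14.9) + 15.5 = 19.190
Difference = 19.190 − 18.60 = 0.59

0.59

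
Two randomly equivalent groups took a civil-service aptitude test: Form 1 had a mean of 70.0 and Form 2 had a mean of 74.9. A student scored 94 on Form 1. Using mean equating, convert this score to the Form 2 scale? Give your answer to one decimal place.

Mean equating: y = x + (M_Y − M_X) = 94 + (74.9 − 70.0) = 98.9

98.9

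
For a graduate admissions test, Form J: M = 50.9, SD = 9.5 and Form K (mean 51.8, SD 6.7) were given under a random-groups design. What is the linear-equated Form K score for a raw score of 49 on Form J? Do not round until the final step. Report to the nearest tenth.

Linear equating: y = (SD_Y/SD_X)(x − M_X) + M_Y
y = (6.7/9.5)(49 − 50.9) + 51.8
y = 0.705263 × -1.9 + 51.8 = -1.3400 + 51.8 = 50.5

50.5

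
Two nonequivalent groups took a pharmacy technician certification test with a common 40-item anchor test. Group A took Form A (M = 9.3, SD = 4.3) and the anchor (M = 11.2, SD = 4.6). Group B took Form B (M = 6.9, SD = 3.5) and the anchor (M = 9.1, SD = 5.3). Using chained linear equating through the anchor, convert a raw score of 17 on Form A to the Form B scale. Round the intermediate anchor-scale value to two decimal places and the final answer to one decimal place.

13.7

Form A → anchor (Group A): v = (4.6/4.3)(17 − 9.3) + 11.2 = 19.44
anchor → Form B (Group B): y = (3.5/5.3)(19.44 − 9.1) + 6.9 = 13.7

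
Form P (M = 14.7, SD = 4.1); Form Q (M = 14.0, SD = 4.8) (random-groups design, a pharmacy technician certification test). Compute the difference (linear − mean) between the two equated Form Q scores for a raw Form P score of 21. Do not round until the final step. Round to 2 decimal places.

1.08

Mean-equated: 21 + (14.0 − 14.7) = 20.30
Linear-equated: (4.8/4.1)(21 − 14.7) + 14.0 = 21.376
Difference = 21.376 − 20.30 = 1.08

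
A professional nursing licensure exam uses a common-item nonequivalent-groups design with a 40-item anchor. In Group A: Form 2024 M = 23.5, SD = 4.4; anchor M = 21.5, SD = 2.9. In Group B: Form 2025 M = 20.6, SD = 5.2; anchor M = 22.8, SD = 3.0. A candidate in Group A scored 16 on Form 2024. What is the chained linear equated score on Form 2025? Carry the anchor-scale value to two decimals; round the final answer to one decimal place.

Form 2024 → anchor (Group A): v = (2.9/4.4)(16 − 23.5) + 21.5 = 16.56
anchor → Form 2025 (Group B): y = (5.2/3.0)(16.56 − 22.8) + 20.6 = 9.8

9.8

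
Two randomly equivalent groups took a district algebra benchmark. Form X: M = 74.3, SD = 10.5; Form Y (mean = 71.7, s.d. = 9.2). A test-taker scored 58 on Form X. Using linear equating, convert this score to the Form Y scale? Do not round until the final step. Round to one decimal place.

Linear equating: y = (SD_Y/SD_X)(x − M_X) + M_Y
y = (9.2/10.5)(58 − 74.3) + 71.7
y = 0.876190 × -16.3 + 71.7 = -14.2819 + 71.7 = 57.4

57.4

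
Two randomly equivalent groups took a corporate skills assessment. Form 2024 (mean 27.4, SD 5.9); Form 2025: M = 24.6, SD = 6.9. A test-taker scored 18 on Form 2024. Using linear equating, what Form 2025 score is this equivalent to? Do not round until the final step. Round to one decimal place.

13.6

Linear equating: y = (SD_Y/SD_X)(x − M_X) + M_Y
y = (6.9/5.9)(18 − 27.4) + 24.6
y = 1.169492 × -9.4 + 24.6 = -10.9932 + 24.6 = 13.6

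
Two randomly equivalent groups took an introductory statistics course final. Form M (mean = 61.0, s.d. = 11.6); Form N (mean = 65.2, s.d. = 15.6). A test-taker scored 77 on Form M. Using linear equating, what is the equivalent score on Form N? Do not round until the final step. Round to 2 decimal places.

86.72

Linear equating: y = (SD_Y/SD_X)(x − M_X) + M_Y
y = (15.6/11.6)(77 − 61.0) + 65.2
y = 1.344828 × 16.0 + 65.2 = 21.5172 + 65.2 = 86.72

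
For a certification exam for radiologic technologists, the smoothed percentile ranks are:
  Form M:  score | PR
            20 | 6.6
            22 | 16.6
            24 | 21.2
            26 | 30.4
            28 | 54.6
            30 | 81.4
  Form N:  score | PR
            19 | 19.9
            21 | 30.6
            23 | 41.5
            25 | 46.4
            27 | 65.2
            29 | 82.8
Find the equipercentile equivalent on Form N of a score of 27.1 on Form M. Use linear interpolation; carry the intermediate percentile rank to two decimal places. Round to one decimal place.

PR of 27.1 on Form M: 30.4 + (27.1 − 26)/(28 − 26) × (54.6 − 30.4) = 43.71
On Form N, PR 43.71 falls between score 23 (PR 41.5) and 25 (PR 46.4).
Interpolate: 23 + (43.71 − 41.5)/(46.4 − 41.5) × (25 − 23) = 23.9

23.9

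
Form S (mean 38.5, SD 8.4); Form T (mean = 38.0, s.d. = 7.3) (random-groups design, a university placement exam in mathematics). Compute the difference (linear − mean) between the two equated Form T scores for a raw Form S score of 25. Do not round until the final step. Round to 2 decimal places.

Mean-equated: 25 + (38.0 − 38.5) = 24.50
Linear-equated: (7.3/8.4)(25 − 38.5) + 38.0 = 26.268
Difference = 26.268 − 24.50 = 1.77

1.77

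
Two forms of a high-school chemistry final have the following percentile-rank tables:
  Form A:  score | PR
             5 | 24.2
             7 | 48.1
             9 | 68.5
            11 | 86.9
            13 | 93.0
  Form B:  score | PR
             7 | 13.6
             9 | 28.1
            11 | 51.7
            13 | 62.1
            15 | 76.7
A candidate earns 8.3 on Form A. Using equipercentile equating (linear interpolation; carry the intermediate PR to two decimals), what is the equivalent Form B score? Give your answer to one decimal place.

PR of 8.3 on Form A: 48.1 + (8.3 − 7)/(9 − 7) × (68.5 − 48.1) = 61.36
On Form B, PR 61.36 falls between score 11 (PR 51.7) and 13 (PR 62.1).
Interpolate: 11 + (61.36 − 51.7)/(62.1 − 51.7) × (13 − 11) = 12.9

12.9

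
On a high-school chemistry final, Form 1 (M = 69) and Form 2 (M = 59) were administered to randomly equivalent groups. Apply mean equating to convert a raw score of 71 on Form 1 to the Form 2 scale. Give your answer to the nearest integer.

61

Mean equating: y = x + (M_Y − M_X) = 71 + (59 − 69) = 61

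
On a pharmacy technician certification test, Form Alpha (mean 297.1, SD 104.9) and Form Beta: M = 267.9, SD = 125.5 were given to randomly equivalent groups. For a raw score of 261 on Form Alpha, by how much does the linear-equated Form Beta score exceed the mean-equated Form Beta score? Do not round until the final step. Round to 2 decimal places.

-7.09

Mean-equated: 261 + (267.9 − 297.1) = 231.80
Linear-equated: (125.5/104.9)(261 − 297.1) + 267.9 = 224.711
Difference = 224.711 − 231.80 = -7.09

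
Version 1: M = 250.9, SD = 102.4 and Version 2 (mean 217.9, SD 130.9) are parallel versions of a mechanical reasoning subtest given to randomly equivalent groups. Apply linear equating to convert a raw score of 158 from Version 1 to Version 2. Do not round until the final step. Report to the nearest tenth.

Linear equating: y = (SD_Y/SD_X)(x − M_X) + M_Y
y = (130.9/102.4)(158 − 250.9) + 217.9
y = 1.278320 × -92.9 + 217.9 = -118.7560 + 217.9 = 99.1

99.1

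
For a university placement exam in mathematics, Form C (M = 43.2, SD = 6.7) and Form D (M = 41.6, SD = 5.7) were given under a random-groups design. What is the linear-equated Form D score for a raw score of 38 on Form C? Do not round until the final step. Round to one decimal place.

Linear equating: y = (SD_Y/SD_X)(x − M_X) + M_Y
y = (5.7/6.7)(38 − 43.2) + 41.6
y = 0.850746 × -5.2 + 41.6 = -4.4239 + 41.6 = 37.2

37.2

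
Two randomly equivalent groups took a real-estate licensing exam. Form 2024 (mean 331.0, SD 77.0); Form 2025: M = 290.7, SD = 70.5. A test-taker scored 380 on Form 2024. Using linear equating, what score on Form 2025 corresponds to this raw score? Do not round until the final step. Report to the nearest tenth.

Linear equating: y = (SD_Y/SD_X)(x − M_X) + M_Y
y = (70.5/77.0)(380 − 331.0) + 290.7
y = 0.915584 × 49.0 + 290.7 = 44.8636 + 290.7 = 335.6

335.6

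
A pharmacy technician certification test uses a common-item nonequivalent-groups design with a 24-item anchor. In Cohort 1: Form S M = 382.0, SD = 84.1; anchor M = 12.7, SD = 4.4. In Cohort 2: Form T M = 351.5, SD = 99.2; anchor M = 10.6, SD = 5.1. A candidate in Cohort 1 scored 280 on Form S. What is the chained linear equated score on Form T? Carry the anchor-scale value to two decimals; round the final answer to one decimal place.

288.5

Form S → anchor (Cohort 1): v = (4.4/84.1)(280 − 382.0) + 12.7 = 7.36
anchor → Form T (Cohort 2): y = (99.2/5.1)(7.36 − 10.6) + 351.5 = 288.5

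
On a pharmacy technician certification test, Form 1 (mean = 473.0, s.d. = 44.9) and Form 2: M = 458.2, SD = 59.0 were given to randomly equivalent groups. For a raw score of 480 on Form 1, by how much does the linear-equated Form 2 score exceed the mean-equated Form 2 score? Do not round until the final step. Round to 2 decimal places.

Mean-equated: 480 + (458.2 − 473.0) = 465.20
Linear-equated: (59.0/44.9)(480 − 473.0) + 458.2 = 467.398
Difference = 467.398 − 465.20 = 2.20

2.20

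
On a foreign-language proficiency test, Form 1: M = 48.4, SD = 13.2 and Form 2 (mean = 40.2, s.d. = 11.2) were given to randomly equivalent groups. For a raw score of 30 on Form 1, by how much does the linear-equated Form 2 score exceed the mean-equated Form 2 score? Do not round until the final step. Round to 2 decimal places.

2.79

Mean-equated: 30 + (40.2 − 48.4) = 21.80
Linear-equated: (11.2/13.2)(30 − 48.4) + 40.2 = 24.588
Difference = 24.588 − 21.80 = 2.79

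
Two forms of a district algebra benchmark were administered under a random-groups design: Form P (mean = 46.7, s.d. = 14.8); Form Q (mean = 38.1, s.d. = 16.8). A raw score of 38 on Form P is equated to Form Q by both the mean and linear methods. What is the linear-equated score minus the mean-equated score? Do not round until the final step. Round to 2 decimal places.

Mean-equated: 38 + (38.1 − 46.7) = 29.40
Linear-equated: (16.8/14.8)(38 − 46.7) + 38.1 = 28.224
Difference = 28.224 − 29.40 = -1.18

-1.18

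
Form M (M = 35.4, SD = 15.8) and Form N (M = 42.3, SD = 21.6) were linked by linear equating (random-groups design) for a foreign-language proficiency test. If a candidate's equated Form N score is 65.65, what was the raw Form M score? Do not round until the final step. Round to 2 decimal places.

Invert y = (SD_Y/SD_X)(x − M_X) + M_Y:
x = (SD_X/SD_Y)(y − M_Y) + M_X = (15.8/21.6)(65.65 − 42.3) + 35.4
x = 0.731481 × 23.350 + 35.4 = 52.48

52.48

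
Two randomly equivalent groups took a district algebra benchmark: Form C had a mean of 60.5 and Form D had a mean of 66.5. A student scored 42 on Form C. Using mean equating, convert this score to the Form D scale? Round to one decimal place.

Mean equating: y = x + (M_Y − M_X) = 42 + (66.5 − 60.5) = 48.0

48.0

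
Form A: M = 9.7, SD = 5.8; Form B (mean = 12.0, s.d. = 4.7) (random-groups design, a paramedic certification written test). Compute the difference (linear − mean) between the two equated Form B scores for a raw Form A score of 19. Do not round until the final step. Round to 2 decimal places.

Mean-equated: 19 + (12.0 − 9.7) = 21.30
Linear-equated: (4.7/5.8)(19 − 9.7) + 12.0 = 19.536
Difference = 19.536 − 21.30 = -1.76

-1.76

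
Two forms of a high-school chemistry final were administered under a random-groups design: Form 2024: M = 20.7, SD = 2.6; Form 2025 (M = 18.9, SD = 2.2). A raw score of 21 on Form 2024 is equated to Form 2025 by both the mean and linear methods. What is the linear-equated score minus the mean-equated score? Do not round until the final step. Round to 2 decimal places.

Mean-equated: 21 + (18.9 − 20.7) = 19.20
Linear-equated: (2.2/2.6)(21 − 20.7) + 18.9 = 19.154
Difference = 19.154 − 19.20 = -0.05

-0.05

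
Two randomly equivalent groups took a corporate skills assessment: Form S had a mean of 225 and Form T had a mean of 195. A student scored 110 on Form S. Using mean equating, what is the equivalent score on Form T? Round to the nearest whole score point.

Mean equating: y = x + (M_Y − M_X) = 110 + (195 − 225) = 80

80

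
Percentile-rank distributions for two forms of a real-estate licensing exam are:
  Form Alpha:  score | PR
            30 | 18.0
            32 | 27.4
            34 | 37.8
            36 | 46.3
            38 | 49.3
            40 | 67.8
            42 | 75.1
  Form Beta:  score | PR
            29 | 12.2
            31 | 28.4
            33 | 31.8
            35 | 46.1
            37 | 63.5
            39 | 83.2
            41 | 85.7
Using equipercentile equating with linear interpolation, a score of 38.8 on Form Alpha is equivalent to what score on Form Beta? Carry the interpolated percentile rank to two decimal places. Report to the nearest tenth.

36.2

PR of 38.8 on Form Alpha: 49.3 + (38.8 − 38)/(40 − 38) × (67.8 − 49.3) = 56.70
On Form Beta, PR 56.70 falls between score 35 (PR 46.1) and 37 (PR 63.5).
Interpolate: 35 + (56.70 − 46.1)/(63.5 − 46.1) × (37 − 35) = 36.2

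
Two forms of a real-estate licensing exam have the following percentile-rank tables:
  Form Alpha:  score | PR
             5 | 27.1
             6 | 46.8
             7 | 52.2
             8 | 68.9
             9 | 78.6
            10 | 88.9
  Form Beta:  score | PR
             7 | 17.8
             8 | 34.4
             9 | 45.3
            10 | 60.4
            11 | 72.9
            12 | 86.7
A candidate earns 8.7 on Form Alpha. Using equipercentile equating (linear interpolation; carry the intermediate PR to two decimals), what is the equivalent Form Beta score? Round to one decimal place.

11.2

PR of 8.7 on Form Alpha: 68.9 + (8.7 − 8)/(9 − 8) × (78.6 − 68.9) = 75.69
On Form Beta, PR 75.69 falls between score 11 (PR 72.9) and 12 (PR 86.7).
Interpolate: 11 + (75.69 − 72.9)/(86.7 − 72.9) × (12 − 11) = 11.2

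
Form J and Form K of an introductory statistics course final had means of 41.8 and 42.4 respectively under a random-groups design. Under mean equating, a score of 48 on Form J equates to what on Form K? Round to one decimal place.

48.6

Mean equating: y = x + (M_Y − M_X) = 48 + (42.4 − 41.8) = 48.6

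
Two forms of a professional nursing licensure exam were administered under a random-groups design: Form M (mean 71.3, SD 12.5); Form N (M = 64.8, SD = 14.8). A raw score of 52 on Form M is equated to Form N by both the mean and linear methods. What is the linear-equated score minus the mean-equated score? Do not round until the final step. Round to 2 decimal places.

Mean-equated: 52 + (64.8 − 71.3) = 45.50
Linear-equated: (14.8/12.5)(52 − 71.3) + 64.8 = 41.949
Difference = 41.949 − 45.50 = -3.55

-3.55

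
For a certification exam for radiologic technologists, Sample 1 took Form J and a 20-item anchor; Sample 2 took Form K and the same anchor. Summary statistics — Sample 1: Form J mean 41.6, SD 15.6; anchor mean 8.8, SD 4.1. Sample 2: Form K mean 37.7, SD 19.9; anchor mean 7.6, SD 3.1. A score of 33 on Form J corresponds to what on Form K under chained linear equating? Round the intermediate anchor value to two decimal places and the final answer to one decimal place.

30.9

Form J → anchor (Sample 1): v = (4.1/15.6)(33 − 41.6) + 8.8 = 6.54
anchor → Form K (Sample 2): y = (19.9/3.1)(6.54 − 7.6) + 37.7 = 30.9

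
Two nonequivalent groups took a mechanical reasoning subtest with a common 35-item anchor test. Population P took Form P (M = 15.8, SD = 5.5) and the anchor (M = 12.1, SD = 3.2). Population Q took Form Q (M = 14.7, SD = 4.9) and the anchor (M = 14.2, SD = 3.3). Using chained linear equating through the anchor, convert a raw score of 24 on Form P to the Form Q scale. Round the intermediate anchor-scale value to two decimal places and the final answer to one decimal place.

18.7

Form P → anchor (Population P): v = (3.2/5.5)(24 − 15.8) + 12.1 = 16.87
anchor → Form Q (Population Q): y = (4.9/3.3)(16.87 − 14.2) + 14.7 = 18.7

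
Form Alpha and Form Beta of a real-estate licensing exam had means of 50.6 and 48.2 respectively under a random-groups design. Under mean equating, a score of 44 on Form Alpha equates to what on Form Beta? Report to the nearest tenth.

41.6

Mean equating: y = x + (M_Y − M_X) = 44 + (48.2 − 50.6) = 41.6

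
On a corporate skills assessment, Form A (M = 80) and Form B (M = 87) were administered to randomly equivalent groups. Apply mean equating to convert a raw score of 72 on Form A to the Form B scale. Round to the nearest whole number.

Mean equating: y = x + (M_Y − M_X) = 72 + (87 − 80) = 79

79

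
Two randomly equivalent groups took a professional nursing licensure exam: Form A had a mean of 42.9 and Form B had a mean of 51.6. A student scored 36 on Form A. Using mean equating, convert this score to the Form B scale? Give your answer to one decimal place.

Mean equating: y = x + (M_Y − M_X) = 36 + (51.6 − 42.9) = 44.7

44.7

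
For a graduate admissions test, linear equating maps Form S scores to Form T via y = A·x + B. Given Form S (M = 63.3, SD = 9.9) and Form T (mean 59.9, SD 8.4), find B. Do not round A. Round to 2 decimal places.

6.19

A = SD_Y / SD_X = 8.4 / 9.9 = 0.848485
B = M_Y − A·M_X = 59.9 − 0.848485 × 63.3 = 6.19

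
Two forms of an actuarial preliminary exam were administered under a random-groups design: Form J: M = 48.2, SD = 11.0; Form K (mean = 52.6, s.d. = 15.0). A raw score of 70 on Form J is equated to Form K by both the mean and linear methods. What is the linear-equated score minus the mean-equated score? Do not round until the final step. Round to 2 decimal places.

Mean-equated: 70 + (52.6 − 48.2) = 74.40
Linear-equated: (15.0/11.0)(70 − 48.2) + 52.6 = 82.327
Difference = 82.327 − 74.40 = 7.93

7.93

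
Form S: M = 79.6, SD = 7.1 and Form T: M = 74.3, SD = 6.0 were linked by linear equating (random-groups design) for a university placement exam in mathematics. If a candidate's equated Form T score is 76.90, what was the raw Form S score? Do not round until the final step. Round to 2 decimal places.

82.68

Invert y = (SD_Y/SD_X)(x − M_X) + M_Y:
x = (SD_X/SD_Y)(y − M_Y) + M_X = (7.1/6.0)(76.90 − 74.3) + 79.6
x = 1.183333 × 2.600 + 79.6 = 82.68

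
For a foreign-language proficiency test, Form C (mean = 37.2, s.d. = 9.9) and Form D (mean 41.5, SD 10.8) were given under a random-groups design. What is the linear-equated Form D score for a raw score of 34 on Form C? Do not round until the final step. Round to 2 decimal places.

Linear equating: y = (SD_Y/SD_X)(x − M_X) + M_Y
y = (10.8/9.9)(34 − 37.2) + 41.5
y = 1.090909 × -3.2 + 41.5 = -3.4909 + 41.5 = 38.01

38.01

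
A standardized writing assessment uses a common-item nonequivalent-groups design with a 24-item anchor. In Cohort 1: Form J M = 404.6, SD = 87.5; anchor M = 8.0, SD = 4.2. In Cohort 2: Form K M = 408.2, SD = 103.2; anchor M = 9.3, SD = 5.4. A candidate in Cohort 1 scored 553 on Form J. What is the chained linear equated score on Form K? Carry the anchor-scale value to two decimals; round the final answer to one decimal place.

519.4

Form J → anchor (Cohort 1): v = (4.2/87.5)(553 − 404.6) + 8.0 = 15.12
anchor → Form K (Cohort 2): y = (103.2/5.4)(15.12 − 9.3) + 408.2 = 519.4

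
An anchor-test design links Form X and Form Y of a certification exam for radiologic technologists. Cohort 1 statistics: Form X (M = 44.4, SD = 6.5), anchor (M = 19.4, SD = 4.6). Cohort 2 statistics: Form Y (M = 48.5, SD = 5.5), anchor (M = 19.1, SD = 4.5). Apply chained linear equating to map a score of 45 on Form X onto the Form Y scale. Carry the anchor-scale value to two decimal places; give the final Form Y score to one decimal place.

Form X → anchor (Cohort 1): v = (4.6/6.5)(45 − 44.4) + 19.4 = 19.82
anchor → Form Y (Cohort 2): y = (5.5/4.5)(19.82 − 19.1) + 48.5 = 49.4

49.4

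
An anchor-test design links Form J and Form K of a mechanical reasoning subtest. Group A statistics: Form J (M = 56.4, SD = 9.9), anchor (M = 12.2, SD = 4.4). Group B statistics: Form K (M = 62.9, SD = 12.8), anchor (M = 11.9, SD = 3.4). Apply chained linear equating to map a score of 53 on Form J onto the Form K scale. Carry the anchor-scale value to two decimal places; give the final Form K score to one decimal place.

Form J → anchor (Group A): v = (4.4/9.9)(53 − 56.4) + 12.2 = 10.69
anchor → Form K (Group B): y = (12.8/3.4)(10.69 − 11.9) + 62.9 = 58.3

58.3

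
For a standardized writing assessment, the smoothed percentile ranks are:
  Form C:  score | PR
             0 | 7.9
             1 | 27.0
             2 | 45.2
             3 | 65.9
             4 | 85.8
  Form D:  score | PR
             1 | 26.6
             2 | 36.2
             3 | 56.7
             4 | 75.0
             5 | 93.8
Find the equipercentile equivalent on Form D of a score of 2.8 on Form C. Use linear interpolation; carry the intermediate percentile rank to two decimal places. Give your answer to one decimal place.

PR of 2.8 on Form C: 45.2 + (2.8 − 2)/(3 − 2) × (65.9 − 45.2) = 61.76
On Form D, PR 61.76 falls between score 3 (PR 56.7) and 4 (PR 75.0).
Interpolate: 3 + (61.76 − 56.7)/(75.0 − 56.7) × (4 − 3) = 3.3

3.3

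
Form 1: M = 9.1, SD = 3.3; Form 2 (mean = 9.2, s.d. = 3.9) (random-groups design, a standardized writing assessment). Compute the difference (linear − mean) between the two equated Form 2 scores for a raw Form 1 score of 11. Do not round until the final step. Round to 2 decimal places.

Mean-equated: 11 + (9.2 − 9.1) = 11.10
Linear-equated: (3.9/3.3)(11 − 9.1) + 9.2 = 11.445
Difference = 11.445 − 11.10 = 0.35

0.35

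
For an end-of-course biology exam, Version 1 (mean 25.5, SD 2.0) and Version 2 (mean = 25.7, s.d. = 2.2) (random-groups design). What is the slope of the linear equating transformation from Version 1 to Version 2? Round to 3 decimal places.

1.100

A = SD_Y / SD_X = 2.2 / 2.0 = 1.100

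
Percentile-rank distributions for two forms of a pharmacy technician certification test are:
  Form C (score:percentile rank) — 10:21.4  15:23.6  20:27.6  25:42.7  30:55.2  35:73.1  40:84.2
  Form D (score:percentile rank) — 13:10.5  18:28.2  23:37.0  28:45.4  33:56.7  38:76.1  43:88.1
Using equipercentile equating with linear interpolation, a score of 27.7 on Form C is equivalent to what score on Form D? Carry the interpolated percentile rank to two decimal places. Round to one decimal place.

29.8

PR of 27.7 on Form C: 42.7 + (27.7 − 25)/(30 − 25) × (55.2 − 42.7) = 49.45
On Form D, PR 49.45 falls between score 28 (PR 45.4) and 33 (PR 56.7).
Interpolate: 28 + (49.45 − 45.4)/(56.7 − 45.4) × (33 − 28) = 29.8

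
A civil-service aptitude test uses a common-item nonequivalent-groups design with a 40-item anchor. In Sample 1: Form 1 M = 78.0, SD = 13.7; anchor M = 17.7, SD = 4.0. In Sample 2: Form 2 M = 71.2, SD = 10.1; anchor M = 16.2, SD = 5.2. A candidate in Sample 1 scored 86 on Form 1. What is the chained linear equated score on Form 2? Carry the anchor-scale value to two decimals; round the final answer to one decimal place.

78.7

Form 1 → anchor (Sample 1): v = (4.0/13.7)(86 − 78.0) + 17.7 = 20.04
anchor → Form 2 (Sample 2): y = (10.1/5.2)(20.04 − 16.2) + 71.2 = 78.7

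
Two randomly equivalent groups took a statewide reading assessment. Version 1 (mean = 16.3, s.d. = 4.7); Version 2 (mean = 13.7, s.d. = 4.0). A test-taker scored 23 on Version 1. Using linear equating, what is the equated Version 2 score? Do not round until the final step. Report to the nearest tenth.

19.4

Linear equating: y = (SD_Y/SD_X)(x − M_X) + M_Y
y = (4.0/4.7)(23 − 16.3) + 13.7
y = 0.851064 × 6.7 + 13.7 = 5.7021 + 13.7 = 19.4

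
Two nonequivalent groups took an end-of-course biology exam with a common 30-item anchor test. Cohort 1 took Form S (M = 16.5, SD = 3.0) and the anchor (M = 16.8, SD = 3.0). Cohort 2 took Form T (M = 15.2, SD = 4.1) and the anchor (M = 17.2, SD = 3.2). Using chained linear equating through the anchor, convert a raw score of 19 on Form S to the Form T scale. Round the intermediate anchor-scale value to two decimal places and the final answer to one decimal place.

Form S → anchor (Cohort 1): v = (3.0/3.0)(19 − 16.5) + 16.8 = 19.30
anchor → Form T (Cohort 2): y = (4.1/3.2)(19.30 − 17.2) + 15.2 = 17.9

17.9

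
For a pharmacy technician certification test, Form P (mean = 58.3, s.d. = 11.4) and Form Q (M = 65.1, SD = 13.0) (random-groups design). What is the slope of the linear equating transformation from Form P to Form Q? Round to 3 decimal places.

A = SD_Y / SD_X = 13.0 / 11.4 = 1.140

1.140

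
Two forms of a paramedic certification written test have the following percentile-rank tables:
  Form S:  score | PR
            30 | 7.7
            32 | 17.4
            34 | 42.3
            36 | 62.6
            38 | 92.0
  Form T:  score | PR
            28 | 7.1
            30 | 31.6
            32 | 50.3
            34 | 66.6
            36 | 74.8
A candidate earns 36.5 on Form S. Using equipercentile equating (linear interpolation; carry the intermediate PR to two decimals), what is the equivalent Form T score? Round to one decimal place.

34.8

PR of 36.5 on Form S: 62.6 + (36.5 − 36)/(38 − 36) × (92.0 − 62.6) = 69.95
On Form T, PR 69.95 falls between score 34 (PR 66.6) and 36 (PR 74.8).
Interpolate: 34 + (69.95 − 66.6)/(74.8 − 66.6) × (36 − 34) = 34.8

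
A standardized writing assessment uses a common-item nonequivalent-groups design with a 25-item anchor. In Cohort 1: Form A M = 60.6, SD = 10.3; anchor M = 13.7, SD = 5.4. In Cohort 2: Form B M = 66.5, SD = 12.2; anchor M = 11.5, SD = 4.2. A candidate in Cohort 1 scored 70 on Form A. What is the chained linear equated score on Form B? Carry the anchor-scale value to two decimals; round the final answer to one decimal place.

Form A → anchor (Cohort 1): v = (5.4/10.3)(70 − 60.6) + 13.7 = 18.63
anchor → Form B (Cohort 2): y = (12.2/4.2)(18.63 − 11.5) + 66.5 = 87.2

87.2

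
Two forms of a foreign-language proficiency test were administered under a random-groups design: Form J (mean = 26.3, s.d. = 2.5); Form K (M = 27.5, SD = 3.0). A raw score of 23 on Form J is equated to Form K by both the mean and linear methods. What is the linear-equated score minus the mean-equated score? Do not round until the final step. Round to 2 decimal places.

-0.66

Mean-equated: 23 + (27.5 − 26.3) = 24.20
Linear-equated: (3.0/2.5)(23 − 26.3) + 27.5 = 23.540
Difference = 23.540 − 24.20 = -0.66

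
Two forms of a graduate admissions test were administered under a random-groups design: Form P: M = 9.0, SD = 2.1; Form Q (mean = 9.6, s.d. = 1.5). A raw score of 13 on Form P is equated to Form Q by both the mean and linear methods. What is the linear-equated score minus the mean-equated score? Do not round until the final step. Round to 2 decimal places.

Mean-equated: 13 + (9.6 − 9.0) = 13.60
Linear-equated: (1.5/2.1)(13 − 9.0) + 9.6 = 12.457
Difference = 12.457 − 13.60 = -1.14

-1.14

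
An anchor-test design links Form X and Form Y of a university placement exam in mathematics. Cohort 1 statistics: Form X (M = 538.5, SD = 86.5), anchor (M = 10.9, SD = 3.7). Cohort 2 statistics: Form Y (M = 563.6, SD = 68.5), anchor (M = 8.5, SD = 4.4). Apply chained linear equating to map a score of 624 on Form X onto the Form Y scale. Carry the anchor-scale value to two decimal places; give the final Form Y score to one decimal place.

657.9

Form X → anchor (Cohort 1): v = (3.7/86.5)(624 − 538.5) + 10.9 = 14.56
anchor → Form Y (Cohort 2): y = (68.5/4.4)(14.56 − 8.5) + 563.6 = 657.9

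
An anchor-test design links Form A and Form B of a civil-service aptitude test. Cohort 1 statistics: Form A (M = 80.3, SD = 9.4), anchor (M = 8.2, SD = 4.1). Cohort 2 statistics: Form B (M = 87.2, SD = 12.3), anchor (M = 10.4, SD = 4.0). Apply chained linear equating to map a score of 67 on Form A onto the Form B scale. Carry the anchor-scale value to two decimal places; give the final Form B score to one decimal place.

Form A → anchor (Cohort 1): v = (4.1/9.4)(67 − 80.3) + 8.2 = 2.40
anchor → Form B (Cohort 2): y = (12.3/4.0)(2.40 − 10.4) + 87.2 = 62.6

62.6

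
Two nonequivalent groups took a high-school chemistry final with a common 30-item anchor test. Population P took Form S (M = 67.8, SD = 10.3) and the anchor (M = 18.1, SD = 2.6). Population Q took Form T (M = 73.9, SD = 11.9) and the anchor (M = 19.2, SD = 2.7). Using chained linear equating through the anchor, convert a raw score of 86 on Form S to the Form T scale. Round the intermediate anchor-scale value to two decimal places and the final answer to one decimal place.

Form S → anchor (Population P): v = (2.6/10.3)(86 − 67.8) + 18.1 = 22.69
anchor → Form T (Population Q): y = (11.9/2.7)(22.69 − 19.2) + 73.9 = 89.3

89.3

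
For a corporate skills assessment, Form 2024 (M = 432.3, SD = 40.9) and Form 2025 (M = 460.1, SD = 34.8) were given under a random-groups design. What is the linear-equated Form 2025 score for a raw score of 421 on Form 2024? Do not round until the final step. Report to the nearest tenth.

Linear equating: y = (SD_Y/SD_X)(x − M_X) + M_Y
y = (34.8/40.9)(421 − 432.3) + 460.1
y = 0.850856 × -11.3 + 460.1 = -9.6147 + 460.1 = 450.5

450.5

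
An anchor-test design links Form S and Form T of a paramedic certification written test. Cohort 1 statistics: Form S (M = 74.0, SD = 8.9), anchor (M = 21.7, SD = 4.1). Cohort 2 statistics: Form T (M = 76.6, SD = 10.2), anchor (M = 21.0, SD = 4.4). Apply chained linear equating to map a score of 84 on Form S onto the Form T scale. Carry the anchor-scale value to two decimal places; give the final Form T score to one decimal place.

Form S → anchor (Cohort 1): v = (4.1/8.9)(84 − 74.0) + 21.7 = 26.31
anchor → Form T (Cohort 2): y = (10.2/4.4)(26.31 − 21.0) + 76.6 = 88.9

88.9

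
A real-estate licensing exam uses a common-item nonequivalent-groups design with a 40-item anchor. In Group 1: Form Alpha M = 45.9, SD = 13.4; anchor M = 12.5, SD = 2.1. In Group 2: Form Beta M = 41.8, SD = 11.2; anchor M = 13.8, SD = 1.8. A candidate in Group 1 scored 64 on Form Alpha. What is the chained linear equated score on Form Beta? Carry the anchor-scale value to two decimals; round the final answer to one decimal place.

Form Alpha → anchor (Group 1): v = (2.1/13.4)(64 − 45.9) + 12.5 = 15.34
anchor → Form Beta (Group 2): y = (11.2/1.8)(15.34 − 13.8) + 41.8 = 51.4

51.4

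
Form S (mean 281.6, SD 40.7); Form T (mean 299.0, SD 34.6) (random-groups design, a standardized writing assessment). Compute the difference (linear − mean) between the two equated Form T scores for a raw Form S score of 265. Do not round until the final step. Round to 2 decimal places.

2.49

Mean-equated: 265 + (299.0 − 281.6) = 282.40
Linear-equated: (34.6/40.7)(265 − 281.6) + 299.0 = 284.888
Difference = 284.888 − 282.40 = 2.49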